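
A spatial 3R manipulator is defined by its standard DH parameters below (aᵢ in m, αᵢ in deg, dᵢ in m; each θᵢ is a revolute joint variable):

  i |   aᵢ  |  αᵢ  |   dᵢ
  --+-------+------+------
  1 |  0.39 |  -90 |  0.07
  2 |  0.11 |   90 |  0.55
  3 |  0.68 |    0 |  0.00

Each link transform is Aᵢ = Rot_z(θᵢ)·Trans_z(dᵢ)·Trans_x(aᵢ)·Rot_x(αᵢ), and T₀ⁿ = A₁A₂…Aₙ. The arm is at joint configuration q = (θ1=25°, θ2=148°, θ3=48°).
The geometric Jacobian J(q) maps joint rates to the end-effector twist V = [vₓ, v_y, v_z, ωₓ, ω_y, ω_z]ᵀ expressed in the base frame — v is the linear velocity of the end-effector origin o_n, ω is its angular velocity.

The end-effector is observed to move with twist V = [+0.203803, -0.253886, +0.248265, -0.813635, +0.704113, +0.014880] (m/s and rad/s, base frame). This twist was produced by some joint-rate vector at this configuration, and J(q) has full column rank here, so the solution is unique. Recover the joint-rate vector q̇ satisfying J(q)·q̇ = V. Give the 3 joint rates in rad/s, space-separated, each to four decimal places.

-0.6890 0.9820 -0.8300

o_n = [-0.5268, 0.9188, -0.2294]
J₁: ẑ×o_n = [-0.9188, -0.5268, 0.0000], ω = ẑ
J2: z=[-0.4226, 0.9063, 0.0000] o=[0.3535, 0.1648, 0.0700] → [-0.2714, -0.1265, 0.4792, -0.4226, 0.9063, 0.0000]
J3: z=[0.4803, 0.2240, -0.8480] o=[0.0365, 0.6239, 0.0117] → [0.1961, 0.5935, 0.2678, 0.4803, 0.2240, -0.8480]
q̇ = J⁺·V = [-0.6890, 0.9820, -0.8300]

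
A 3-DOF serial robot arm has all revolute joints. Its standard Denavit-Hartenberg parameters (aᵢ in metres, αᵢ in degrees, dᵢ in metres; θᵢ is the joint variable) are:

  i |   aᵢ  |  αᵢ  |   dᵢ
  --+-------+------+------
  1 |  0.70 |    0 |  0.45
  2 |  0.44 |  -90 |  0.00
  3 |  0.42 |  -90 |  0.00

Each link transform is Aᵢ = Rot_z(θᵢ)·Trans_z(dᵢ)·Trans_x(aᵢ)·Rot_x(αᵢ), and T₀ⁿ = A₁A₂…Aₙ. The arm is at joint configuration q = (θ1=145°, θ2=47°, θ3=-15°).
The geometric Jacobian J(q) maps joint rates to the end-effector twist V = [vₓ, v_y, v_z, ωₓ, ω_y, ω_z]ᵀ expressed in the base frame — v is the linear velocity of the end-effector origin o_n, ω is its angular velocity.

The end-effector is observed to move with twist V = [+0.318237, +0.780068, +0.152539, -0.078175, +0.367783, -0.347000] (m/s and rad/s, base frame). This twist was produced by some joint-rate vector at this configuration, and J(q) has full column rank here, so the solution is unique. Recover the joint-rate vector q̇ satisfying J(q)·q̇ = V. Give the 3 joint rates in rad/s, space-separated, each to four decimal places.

-0.8450 0.4980 -0.3760

o_n = [-1.4006, 0.2257, 0.5587]
J₁: ẑ×o_n = [-0.2257, -1.4006, 0.0000], ω = ẑ
J2: z=[0.0000, 0.0000, 1.0000] o=[-0.5734, 0.4015, 0.4500] → [0.1758, -0.8272, 0.0000, 0.0000, 0.0000, 1.0000]
J3: z=[0.2079, -0.9781, 0.0000] o=[-1.0038, 0.3100, 0.4500] → [-0.1063, -0.0226, -0.4057, 0.2079, -0.9781, 0.0000]
q̇ = J⁺·V = [-0.8450, 0.4980, -0.3760]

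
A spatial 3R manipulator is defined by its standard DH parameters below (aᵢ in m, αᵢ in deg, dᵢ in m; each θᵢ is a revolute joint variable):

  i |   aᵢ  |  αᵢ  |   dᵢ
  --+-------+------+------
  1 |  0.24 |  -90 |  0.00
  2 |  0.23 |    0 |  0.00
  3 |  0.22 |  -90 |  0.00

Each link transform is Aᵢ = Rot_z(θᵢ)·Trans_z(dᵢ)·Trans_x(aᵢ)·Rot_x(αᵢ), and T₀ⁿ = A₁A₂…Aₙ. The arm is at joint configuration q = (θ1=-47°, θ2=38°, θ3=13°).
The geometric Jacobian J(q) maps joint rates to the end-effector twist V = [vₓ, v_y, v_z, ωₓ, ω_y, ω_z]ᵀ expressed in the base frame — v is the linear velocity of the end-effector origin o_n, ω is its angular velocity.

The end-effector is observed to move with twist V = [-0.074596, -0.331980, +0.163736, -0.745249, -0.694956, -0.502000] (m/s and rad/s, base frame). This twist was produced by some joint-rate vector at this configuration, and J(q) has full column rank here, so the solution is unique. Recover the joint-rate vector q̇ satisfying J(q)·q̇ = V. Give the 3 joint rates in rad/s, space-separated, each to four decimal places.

o_n = [0.3817, -0.4093, -0.3126]
J₁: ẑ×o_n = [0.4093, 0.3817, -0.0000], ω = ẑ
J2: z=[0.7314, 0.6820, 0.0000] o=[0.1637, -0.1755, 0.0000] → [-0.2132, 0.2286, -0.3197, 0.7314, 0.6820, 0.0000]
J3: z=[0.7314, 0.6820, 0.0000] o=[0.2873, -0.3081, -0.1416] → [-0.1166, 0.1250, -0.1385, 0.7314, 0.6820, 0.0000]
q̇ = J⁺·V = [-0.5020, -0.1250, -0.8940]

-0.5020 -0.1250 -0.8940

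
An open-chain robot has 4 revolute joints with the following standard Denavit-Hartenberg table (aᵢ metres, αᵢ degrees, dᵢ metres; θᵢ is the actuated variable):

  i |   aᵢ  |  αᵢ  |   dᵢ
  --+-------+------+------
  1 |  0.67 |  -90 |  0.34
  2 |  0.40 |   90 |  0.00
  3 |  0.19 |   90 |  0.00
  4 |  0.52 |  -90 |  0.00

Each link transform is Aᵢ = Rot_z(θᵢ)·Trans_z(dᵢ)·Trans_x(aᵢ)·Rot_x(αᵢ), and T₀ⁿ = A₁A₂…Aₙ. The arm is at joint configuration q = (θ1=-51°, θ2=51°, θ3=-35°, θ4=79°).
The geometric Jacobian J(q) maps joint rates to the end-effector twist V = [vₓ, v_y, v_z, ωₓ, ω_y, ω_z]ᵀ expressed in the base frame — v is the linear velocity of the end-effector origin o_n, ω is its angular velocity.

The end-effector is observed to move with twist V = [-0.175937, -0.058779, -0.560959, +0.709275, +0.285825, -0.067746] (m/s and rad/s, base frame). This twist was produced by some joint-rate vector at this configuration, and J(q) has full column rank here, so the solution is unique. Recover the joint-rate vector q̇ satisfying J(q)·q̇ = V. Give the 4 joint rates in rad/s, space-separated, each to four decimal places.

-0.1150 0.5820 0.2040 -0.1820

o_n = [0.7946, -1.2449, 0.1663]
J₁: ẑ×o_n = [1.2449, 0.7946, -0.0000], ω = ẑ
J2: z=[0.7771, 0.6293, 0.0000] o=[0.4216, -0.5207, 0.3400] → [-0.1093, 0.1350, -0.7975, 0.7771, 0.6293, 0.0000]
J3: z=[0.4891, -0.6040, 0.6293] o=[0.5801, -0.7163, 0.0291] → [0.2498, 0.0680, -0.1289, 0.4891, -0.6040, 0.6293]
J4: z=[-0.8638, -0.2350, 0.4458] o=[0.5570, -0.8610, -0.0918] → [0.1105, 0.3288, 0.3874, -0.8638, -0.2350, 0.4458]
q̇ = J⁺·V = [-0.1150, 0.5820, 0.2040, -0.1820]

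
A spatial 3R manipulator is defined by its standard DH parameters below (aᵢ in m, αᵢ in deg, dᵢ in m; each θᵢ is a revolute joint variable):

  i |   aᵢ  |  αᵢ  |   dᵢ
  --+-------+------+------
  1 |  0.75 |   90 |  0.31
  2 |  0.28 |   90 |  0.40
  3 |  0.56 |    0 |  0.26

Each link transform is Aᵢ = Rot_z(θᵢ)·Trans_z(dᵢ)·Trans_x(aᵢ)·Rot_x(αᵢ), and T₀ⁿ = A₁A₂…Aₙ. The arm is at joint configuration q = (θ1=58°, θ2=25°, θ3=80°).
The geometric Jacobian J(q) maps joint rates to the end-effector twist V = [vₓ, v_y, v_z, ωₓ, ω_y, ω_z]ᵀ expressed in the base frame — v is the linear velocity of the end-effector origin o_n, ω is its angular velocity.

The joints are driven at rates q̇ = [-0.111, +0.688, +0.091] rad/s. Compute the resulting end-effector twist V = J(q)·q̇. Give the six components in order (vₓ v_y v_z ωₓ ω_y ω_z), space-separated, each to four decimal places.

0.0683 -0.1591 0.2896 0.6038 -0.3320 -0.1935

o_n = [1.4438, 0.5150, 0.2338]
J₁: ẑ×o_n = [-0.5150, 1.4438, 0.0000], ω = ẑ
J2: z=[0.8480, -0.5299, 0.0000] o=[0.3974, 0.6360, 0.3100] → [0.0404, 0.0646, 0.4518, 0.8480, -0.5299, 0.0000]
J3: z=[0.2240, 0.3584, -0.9063] o=[0.8711, 0.6393, 0.4283] → [-0.1824, -0.4754, -0.2331, 0.2240, 0.3584, -0.9063]
V = J·q̇ = [0.0683, -0.1591, 0.2896, 0.6038, -0.3320, -0.1935]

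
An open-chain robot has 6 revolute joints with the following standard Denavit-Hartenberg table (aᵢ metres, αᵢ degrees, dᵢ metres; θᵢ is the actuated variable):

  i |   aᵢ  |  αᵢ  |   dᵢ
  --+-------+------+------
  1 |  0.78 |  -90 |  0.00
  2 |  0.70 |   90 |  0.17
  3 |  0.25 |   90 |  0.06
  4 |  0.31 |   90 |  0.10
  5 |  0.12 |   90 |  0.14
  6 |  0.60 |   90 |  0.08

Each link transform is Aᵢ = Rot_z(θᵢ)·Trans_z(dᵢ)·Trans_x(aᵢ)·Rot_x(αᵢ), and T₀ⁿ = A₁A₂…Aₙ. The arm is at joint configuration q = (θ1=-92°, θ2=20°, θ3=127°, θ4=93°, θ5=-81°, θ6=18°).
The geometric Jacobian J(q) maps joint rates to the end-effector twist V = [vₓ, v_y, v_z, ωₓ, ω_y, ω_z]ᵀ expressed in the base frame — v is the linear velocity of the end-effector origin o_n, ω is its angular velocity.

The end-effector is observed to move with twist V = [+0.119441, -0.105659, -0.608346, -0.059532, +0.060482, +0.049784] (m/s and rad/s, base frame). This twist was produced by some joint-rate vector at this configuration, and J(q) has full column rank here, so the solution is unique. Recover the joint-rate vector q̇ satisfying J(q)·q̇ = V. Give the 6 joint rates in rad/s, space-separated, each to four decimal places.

o_n = [0.2284, -0.8270, 0.4282]
J₁: ẑ×o_n = [0.8270, 0.2284, -0.0000], ω = ẑ
J2: z=[0.9994, -0.0349, 0.0000] o=[-0.0272, -0.7795, 0.0000] → [-0.0149, -0.4280, -0.0385, 0.9994, -0.0349, 0.0000]
J3: z=[-0.0119, -0.3418, 0.9397] o=[0.1197, -1.4428, -0.2394] → [-0.8069, 0.1101, 0.0298, -0.0119, -0.3418, 0.9397]
J4: z=[0.5753, -0.7710, -0.2731] o=[0.3235, -1.3290, -0.1316] → [-0.2945, -0.2961, 0.2155, 0.5753, -0.7710, -0.2731]
J5: z=[0.8161, 0.5187, 0.2547] o=[0.3640, -1.5207, 0.1287] → [-0.0213, -0.2790, 0.6364, 0.8161, 0.5187, 0.2547]
J6: z=[-0.0359, 0.4855, -0.8735] o=[0.4091, -1.3636, 0.2141] → [0.5726, 0.1655, 0.0684, -0.0359, 0.4855, -0.8735]
q̇ = J⁺·V = [-0.0860, 0.8110, -0.3140, -0.6780, -0.6130, -0.4600]

-0.0860 0.8110 -0.3140 -0.6780 -0.6130 -0.4600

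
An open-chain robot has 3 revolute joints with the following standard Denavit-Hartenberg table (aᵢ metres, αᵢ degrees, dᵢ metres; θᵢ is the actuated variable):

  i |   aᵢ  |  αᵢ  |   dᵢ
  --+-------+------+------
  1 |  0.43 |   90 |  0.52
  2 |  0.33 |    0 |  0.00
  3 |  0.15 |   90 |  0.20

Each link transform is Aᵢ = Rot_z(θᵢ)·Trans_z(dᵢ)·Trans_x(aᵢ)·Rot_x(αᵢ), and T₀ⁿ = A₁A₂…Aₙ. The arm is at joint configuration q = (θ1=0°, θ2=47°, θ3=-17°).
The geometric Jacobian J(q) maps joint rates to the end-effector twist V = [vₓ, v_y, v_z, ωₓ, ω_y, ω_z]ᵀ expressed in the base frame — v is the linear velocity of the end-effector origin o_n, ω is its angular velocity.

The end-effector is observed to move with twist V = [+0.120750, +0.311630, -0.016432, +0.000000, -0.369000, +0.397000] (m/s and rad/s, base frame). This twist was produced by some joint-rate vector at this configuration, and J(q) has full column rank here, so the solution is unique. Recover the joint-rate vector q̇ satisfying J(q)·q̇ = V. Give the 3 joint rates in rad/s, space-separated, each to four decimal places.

o_n = [0.7850, -0.2000, 0.8363]
J₁: ẑ×o_n = [0.2000, 0.7850, -0.0000], ω = ẑ
J2: z=[0.0000, -1.0000, 0.0000] o=[0.4300, 0.0000, 0.5200] → [-0.3163, 0.0000, 0.3550, 0.0000, -1.0000, 0.0000]
J3: z=[0.0000, -1.0000, 0.0000] o=[0.6551, 0.0000, 0.7613] → [-0.0750, 0.0000, 0.1299, 0.0000, -1.0000, 0.0000]
q̇ = J⁺·V = [0.3970, -0.2860, 0.6550]

0.3970 -0.2860 0.6550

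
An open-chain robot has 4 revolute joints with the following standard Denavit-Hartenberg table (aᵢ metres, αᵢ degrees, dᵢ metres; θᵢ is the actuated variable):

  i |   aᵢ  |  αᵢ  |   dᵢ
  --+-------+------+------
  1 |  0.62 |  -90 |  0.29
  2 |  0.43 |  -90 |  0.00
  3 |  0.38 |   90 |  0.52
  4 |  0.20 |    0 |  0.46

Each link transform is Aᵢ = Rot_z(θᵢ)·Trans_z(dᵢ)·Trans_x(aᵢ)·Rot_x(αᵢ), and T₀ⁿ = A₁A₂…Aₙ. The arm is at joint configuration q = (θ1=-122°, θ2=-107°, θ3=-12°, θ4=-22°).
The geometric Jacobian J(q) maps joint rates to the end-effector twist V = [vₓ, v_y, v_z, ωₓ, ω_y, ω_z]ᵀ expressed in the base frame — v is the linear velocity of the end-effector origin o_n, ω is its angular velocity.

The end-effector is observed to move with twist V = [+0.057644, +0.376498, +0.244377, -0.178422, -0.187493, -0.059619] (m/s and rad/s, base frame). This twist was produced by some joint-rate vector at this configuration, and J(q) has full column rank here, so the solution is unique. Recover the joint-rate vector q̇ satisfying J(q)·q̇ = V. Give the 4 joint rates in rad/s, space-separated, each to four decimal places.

o_n = [0.0647, -0.9674, 1.2688]
J₁: ẑ×o_n = [0.9674, 0.0647, -0.0000], ω = ẑ
J2: z=[0.8480, -0.5299, 0.0000] o=[-0.3285, -0.5258, 0.2900] → [-0.5187, -0.8301, -0.1662, 0.8480, -0.5299, 0.0000]
J3: z=[-0.5068, -0.8110, 0.2924] o=[-0.2619, -0.4192, 0.7012] → [-0.3000, 0.3831, 0.5427, -0.5068, -0.8110, 0.2924]
J4: z=[0.7973, -0.5699, -0.1988] o=[-0.4009, -0.7906, 1.2087] → [-0.0694, -0.1405, 0.1243, 0.7973, -0.5699, -0.1988]
q̇ = J⁺·V = [-0.0580, -0.4080, 0.2420, 0.3640]

-0.0580 -0.4080 0.2420 0.3640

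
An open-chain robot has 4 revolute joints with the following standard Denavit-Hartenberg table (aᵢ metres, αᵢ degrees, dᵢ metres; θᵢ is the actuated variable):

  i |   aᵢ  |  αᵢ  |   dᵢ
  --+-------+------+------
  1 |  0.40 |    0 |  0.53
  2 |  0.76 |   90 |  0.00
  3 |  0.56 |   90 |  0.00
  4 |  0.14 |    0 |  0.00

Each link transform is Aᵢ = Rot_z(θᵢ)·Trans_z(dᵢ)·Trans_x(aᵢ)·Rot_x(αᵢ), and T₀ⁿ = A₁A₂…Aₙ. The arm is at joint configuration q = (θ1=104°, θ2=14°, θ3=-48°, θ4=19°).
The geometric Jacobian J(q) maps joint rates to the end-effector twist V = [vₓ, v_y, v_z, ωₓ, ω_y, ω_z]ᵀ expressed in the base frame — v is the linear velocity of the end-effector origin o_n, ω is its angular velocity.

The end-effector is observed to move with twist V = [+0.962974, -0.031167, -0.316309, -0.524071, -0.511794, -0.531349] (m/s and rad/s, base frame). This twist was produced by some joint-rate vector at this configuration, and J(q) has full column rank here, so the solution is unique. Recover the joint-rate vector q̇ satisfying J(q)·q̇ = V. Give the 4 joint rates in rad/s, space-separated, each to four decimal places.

o_n = [-0.6308, 1.4896, 0.0155]
J₁: ẑ×o_n = [-1.4896, -0.6308, 0.0000], ω = ẑ
J2: z=[0.0000, 0.0000, 1.0000] o=[-0.0968, 0.3881, 0.5300] → [-1.1015, -0.5341, 0.0000, 0.0000, 0.0000, 1.0000]
J3: z=[0.8829, 0.4695, 0.0000] o=[-0.4536, 1.0592, 0.5300] → [-0.2416, 0.4543, 0.4633, 0.8829, 0.4695, 0.0000]
J4: z=[0.3489, -0.6562, -0.6691] o=[-0.6295, 1.3900, 0.1138] → [0.1312, 0.0352, 0.0339, 0.3489, -0.6562, -0.6691]
q̇ = J⁺·V = [-0.9680, 0.6220, -0.7030, 0.2770]

-0.9680 0.6220 -0.7030 0.2770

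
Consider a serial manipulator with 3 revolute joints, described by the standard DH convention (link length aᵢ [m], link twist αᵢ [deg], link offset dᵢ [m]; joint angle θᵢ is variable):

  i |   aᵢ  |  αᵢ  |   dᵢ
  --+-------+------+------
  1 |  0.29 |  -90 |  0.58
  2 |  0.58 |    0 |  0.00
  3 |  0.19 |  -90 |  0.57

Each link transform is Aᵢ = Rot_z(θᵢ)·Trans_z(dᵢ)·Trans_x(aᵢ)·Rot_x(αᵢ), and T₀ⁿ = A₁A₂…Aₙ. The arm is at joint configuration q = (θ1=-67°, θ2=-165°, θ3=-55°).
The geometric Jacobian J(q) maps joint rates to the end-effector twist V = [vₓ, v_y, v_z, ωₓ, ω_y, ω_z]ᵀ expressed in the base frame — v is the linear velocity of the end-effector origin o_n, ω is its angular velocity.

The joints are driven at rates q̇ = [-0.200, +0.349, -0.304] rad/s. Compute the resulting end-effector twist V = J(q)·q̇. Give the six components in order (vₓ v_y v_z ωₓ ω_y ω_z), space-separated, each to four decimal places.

o_n = [0.3622, 0.6054, 0.6080]
J₁: ẑ×o_n = [-0.6054, 0.3622, 0.0000], ω = ẑ
J2: z=[0.9205, 0.3907, 0.0000] o=[0.1133, -0.2669, 0.5800] → [0.0109, -0.0258, 0.7058, 0.9205, 0.3907, 0.0000]
J3: z=[0.9205, 0.3907, 0.0000] o=[-0.1056, 0.2488, 0.7301] → [-0.0477, 0.1124, 0.1455, 0.9205, 0.3907, 0.0000]
V = J·q̇ = [0.1394, -0.1156, 0.2021, 0.0414, 0.0176, -0.2000]

0.1394 -0.1156 0.2021 0.0414 0.0176 -0.2000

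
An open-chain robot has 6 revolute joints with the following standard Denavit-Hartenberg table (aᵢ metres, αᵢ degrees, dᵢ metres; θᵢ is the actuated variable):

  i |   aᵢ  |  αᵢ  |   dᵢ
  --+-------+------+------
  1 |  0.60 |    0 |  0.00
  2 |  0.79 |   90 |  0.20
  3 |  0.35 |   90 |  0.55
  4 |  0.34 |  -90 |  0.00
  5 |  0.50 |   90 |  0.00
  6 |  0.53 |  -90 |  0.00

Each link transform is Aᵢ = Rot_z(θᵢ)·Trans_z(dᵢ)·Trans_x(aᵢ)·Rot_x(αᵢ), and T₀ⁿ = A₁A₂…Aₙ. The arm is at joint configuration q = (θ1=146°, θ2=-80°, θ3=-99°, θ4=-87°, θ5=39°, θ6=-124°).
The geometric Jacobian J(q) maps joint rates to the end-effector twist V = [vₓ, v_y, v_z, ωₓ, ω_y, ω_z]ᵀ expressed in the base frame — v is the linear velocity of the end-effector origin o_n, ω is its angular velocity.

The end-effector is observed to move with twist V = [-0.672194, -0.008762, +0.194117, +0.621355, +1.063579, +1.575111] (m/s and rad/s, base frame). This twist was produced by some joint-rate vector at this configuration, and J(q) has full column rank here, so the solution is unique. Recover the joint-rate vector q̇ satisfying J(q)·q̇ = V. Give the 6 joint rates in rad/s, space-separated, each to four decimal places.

o_n = [-0.0937, 1.1698, 0.2419]
J₁: ẑ×o_n = [-1.1698, -0.0937, 0.0000], ω = ẑ
J2: z=[0.0000, 0.0000, 1.0000] o=[-0.4974, 0.3355, 0.0000] → [-0.8343, 0.4037, 0.0000, 0.0000, 0.0000, 1.0000]
J3: z=[0.9135, -0.4067, 0.0000] o=[-0.1761, 1.0572, 0.2000] → [-0.0170, -0.0383, 0.1364, 0.9135, -0.4067, 0.0000]
J4: z=[-0.4017, -0.9023, 0.1564] o=[0.3041, 0.7835, -0.1457] → [-0.4102, 0.0935, -0.5142, -0.4017, -0.9023, 0.1564]
J5: z=[-0.0157, -0.1640, -0.9863] o=[-0.0072, 0.9191, -0.1633] → [0.1809, 0.0917, -0.0181, -0.0157, -0.1640, -0.9863]
J6: z=[-0.8884, -0.4503, 0.0890] o=[-0.2366, 1.3579, -0.2326] → [-0.1969, 0.4343, 0.2314, -0.8884, -0.4503, 0.0890]
q̇ = J⁺·V = [0.1440, 0.9340, -0.2010, -0.6730, -0.6640, -0.5900]

0.1440 0.9340 -0.2010 -0.6730 -0.6640 -0.5900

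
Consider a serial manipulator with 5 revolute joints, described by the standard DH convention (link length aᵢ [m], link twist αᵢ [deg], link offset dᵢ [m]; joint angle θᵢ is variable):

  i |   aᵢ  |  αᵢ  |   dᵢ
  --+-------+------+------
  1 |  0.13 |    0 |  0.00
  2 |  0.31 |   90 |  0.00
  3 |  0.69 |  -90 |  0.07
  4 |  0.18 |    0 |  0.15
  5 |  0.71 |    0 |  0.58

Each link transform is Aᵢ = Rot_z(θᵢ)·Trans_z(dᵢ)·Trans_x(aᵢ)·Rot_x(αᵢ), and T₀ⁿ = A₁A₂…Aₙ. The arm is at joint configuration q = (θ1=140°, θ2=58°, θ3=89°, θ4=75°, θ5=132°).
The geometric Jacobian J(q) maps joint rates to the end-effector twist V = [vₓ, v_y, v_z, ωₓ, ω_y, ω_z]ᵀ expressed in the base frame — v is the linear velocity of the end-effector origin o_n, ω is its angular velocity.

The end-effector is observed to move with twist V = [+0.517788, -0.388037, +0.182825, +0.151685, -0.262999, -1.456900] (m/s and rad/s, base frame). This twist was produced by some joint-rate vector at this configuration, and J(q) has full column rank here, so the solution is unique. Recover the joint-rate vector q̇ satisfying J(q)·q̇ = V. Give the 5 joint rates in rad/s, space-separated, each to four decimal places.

o_n = [0.2305, 0.4205, 0.1167]
J₁: ẑ×o_n = [-0.4205, 0.2305, 0.0000], ω = ẑ
J2: z=[0.0000, 0.0000, 1.0000] o=[-0.0996, 0.0836, 0.0000] → [-0.3370, 0.3301, 0.0000, 0.0000, 0.0000, 1.0000]
J3: z=[-0.3090, 0.9511, 0.0000] o=[-0.3944, -0.0122, 0.0000] → [0.1110, 0.0361, -0.7281, -0.3090, 0.9511, 0.0000]
J4: z=[0.9509, 0.3090, 0.0175] o=[-0.4275, 0.0506, 0.6899] → [-0.1836, 0.5565, 0.1484, 0.9509, 0.3090, 0.0175]
J5: z=[0.9509, 0.3090, 0.0175] o=[-0.2319, -0.0686, 0.7391] → [-0.2008, 0.5999, 0.3223, 0.9509, 0.3090, 0.0175]
q̇ = J⁺·V = [-0.7990, -0.6590, -0.2970, 0.3090, -0.2460]

-0.7990 -0.6590 -0.2970 0.3090 -0.2460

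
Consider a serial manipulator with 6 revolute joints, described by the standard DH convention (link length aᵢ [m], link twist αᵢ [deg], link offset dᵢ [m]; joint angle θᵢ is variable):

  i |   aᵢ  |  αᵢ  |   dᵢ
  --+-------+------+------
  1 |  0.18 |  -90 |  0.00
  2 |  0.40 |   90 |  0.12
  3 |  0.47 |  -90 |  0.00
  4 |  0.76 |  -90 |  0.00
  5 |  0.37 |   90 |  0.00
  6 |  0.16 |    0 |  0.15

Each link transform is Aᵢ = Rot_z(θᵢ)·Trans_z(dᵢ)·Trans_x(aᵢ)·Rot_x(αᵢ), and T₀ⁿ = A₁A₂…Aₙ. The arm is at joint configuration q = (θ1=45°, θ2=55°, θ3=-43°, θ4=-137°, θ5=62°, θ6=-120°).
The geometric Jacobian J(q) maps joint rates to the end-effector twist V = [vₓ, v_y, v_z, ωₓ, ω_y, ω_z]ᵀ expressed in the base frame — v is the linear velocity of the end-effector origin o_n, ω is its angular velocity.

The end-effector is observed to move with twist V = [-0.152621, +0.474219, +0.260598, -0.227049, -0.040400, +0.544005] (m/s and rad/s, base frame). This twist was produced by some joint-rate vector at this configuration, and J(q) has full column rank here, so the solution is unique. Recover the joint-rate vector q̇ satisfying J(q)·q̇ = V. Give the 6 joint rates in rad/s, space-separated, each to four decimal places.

o_n = [0.3035, 0.6446, 0.3460]
J₁: ẑ×o_n = [-0.6446, 0.3035, 0.0000], ω = ẑ
J2: z=[-0.7071, 0.7071, 0.0000] o=[0.1273, 0.1273, 0.0000] → [0.2447, 0.2447, -0.4904, -0.7071, 0.7071, 0.0000]
J3: z=[0.5792, 0.5792, 0.5736] o=[0.2047, 0.3744, -0.3277] → [0.2352, -0.3335, 0.0993, 0.5792, 0.5792, 0.5736]
J4: z=[-0.2405, 0.7937, -0.5587] o=[0.5707, 0.2871, -0.6092] → [0.9579, 0.3791, 0.1261, -0.2405, 0.7937, -0.5587]
J5: z=[0.9548, 0.2970, 0.0109] o=[0.4380, 0.6905, 0.0211] → [0.0970, -0.3117, -0.0039, 0.9548, 0.2970, 0.0109]
J6: z=[-0.2671, 0.8413, 0.4700] o=[0.4863, 0.5234, 0.3476] → [-0.0583, -0.0863, 0.1214, -0.2671, 0.8413, 0.4700]
q̇ = J⁺·V = [0.8220, -0.3980, 0.1040, 0.5140, -0.4930, -0.0960]

0.8220 -0.3980 0.1040 0.5140 -0.4930 -0.0960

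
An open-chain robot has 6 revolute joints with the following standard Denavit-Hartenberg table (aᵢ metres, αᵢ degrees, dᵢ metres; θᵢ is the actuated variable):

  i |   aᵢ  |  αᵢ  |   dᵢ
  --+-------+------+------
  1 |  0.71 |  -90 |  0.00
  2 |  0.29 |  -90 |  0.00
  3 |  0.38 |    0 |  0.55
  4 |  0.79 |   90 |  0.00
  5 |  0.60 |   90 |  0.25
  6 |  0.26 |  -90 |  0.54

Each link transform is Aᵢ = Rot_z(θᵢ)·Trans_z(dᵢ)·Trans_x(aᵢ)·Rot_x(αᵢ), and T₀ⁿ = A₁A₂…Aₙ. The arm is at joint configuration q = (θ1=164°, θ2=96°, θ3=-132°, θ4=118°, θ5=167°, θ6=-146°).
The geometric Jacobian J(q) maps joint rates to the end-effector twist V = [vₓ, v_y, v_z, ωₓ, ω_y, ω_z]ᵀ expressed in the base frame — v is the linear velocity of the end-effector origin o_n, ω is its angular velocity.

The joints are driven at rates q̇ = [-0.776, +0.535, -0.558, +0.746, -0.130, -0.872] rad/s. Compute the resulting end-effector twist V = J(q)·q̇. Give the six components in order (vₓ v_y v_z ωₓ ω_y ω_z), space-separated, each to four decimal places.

-0.2724 -0.3233 0.6114 -0.7481 -0.1615 -0.6872

o_n = [0.3408, -0.6322, -0.4069]
J₁: ẑ×o_n = [0.6322, 0.3408, -0.0000], ω = ẑ
J2: z=[-0.2756, -0.9613, 0.0000] o=[-0.6825, 0.1957, 0.0000] → [0.3911, -0.1122, 1.2118, -0.2756, -0.9613, 0.0000]
J3: z=[0.9560, -0.2741, 0.1045] o=[-0.6534, 0.1873, -0.2884] → [0.1181, 0.2172, -0.5110, 0.9560, -0.2741, 0.1045]
J4: z=[0.9560, -0.2741, 0.1045] o=[-0.2309, -0.2276, 0.0220] → [0.1599, 0.4698, -0.2301, 0.9560, -0.2741, 0.1045]
J5: z=[-0.2918, -0.9257, 0.2406] o=[-0.2066, -0.4334, -0.7404] → [-0.2609, 0.2290, 0.5647, -0.2918, -0.9257, 0.2406]
J6: z=[0.9384, -0.3257, -0.1152] o=[-0.1685, -0.5495, -0.1020] → [0.0898, 0.2275, 0.0883, 0.9384, -0.3257, -0.1152]
V = J·q̇ = [-0.2724, -0.3233, 0.6114, -0.7481, -0.1615, -0.6872]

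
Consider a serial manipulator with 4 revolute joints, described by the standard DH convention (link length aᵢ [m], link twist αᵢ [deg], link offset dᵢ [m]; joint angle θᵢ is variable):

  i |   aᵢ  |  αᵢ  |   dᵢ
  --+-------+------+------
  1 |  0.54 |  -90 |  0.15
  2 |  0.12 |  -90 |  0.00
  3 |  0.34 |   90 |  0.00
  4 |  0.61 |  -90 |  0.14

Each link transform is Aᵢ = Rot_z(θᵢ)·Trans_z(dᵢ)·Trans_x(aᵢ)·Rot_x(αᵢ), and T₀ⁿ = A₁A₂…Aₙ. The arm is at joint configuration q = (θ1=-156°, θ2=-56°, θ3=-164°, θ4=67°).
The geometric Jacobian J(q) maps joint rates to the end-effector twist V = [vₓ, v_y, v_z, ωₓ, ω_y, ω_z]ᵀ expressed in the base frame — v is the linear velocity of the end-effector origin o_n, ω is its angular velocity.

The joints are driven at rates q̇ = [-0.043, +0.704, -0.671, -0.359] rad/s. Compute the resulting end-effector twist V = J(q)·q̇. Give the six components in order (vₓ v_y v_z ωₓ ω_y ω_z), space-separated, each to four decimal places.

0.4737 0.6216 -0.2675 0.8843 -0.7546 0.4143

o_n = [-0.6661, -0.3237, -0.5574]
J₁: ẑ×o_n = [0.3237, -0.6661, 0.0000], ω = ẑ
J2: z=[0.4067, -0.9135, 0.0000] o=[-0.4933, -0.2196, 0.1500] → [0.6462, 0.2877, -0.2002, 0.4067, -0.9135, 0.0000]
J3: z=[-0.7574, -0.3372, -0.5592] o=[-0.5546, -0.2469, 0.2495] → [0.2291, -0.5488, 0.0206, -0.7574, -0.3372, -0.5592]
J4: z=[-0.2502, 0.9408, -0.2285] o=[-0.3495, -0.2582, -0.0215] → [-0.5192, -0.0617, 0.3142, -0.2502, 0.9408, -0.2285]
V = J·q̇ = [0.4737, 0.6216, -0.2675, 0.8843, -0.7546, 0.4143]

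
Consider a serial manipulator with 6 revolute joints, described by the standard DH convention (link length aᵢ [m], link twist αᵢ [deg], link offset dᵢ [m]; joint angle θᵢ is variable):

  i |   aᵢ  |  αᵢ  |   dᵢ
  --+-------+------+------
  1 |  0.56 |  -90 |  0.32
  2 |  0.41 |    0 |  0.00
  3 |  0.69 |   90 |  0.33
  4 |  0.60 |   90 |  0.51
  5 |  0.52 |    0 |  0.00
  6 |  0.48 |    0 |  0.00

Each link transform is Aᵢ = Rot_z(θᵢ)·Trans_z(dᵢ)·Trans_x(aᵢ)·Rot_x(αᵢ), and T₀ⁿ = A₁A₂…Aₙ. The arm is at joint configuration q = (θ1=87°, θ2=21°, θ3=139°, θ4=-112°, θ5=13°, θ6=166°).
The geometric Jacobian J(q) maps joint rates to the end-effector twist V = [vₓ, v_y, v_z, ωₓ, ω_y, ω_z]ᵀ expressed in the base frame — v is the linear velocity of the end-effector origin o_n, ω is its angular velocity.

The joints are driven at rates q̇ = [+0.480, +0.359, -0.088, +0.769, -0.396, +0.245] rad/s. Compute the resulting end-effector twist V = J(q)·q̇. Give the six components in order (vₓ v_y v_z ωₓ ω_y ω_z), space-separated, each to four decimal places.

-0.1572 -0.5758 -0.1067 -0.2073 0.1425 -0.2905

o_n = [0.2891, 0.7182, -0.5797]
J₁: ẑ×o_n = [-0.7182, 0.2891, 0.0000], ω = ẑ
J2: z=[-0.9986, 0.0523, 0.0000] o=[0.0293, 0.5592, 0.3200] → [-0.0471, -0.8984, -0.1723, -0.9986, 0.0523, 0.0000]
J3: z=[-0.9986, 0.0523, 0.0000] o=[0.0493, 0.9415, 0.1731] → [-0.0394, -0.7517, 0.2105, -0.9986, 0.0523, 0.0000]
J4: z=[0.0179, 0.3416, -0.9397] o=[-0.3141, 0.3112, -0.0629] → [0.2059, -0.5576, -0.1988, 0.0179, 0.3416, -0.9397]
J5: z=[-0.3285, 0.8897, 0.3171] o=[0.2616, 0.6672, -0.4653] → [-0.1179, -0.0288, -0.0412, -0.3285, 0.8897, 0.3171]
J6: z=[-0.3285, 0.8897, 0.3171] o=[0.7422, 0.8607, -0.5103] → [-0.0165, -0.1665, 0.4499, -0.3285, 0.8897, 0.3171]
V = J·q̇ = [-0.1572, -0.5758, -0.1067, -0.2073, 0.1425, -0.2905]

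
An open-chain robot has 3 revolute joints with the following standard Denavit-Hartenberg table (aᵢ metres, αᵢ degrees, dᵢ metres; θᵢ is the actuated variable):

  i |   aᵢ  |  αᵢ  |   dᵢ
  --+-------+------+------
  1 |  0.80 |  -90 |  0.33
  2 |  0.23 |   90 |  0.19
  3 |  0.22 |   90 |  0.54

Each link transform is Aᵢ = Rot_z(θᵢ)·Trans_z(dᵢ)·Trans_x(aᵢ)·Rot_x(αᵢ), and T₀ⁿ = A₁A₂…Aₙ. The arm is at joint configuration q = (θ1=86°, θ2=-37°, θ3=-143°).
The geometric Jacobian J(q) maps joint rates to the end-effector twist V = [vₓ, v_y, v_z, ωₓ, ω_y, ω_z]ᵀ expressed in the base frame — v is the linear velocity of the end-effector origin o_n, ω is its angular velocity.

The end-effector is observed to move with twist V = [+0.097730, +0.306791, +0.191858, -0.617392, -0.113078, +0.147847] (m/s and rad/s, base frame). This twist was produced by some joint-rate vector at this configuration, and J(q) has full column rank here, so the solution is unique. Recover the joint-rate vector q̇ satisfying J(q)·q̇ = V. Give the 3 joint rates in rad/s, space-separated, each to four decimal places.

-0.0590 0.6080 0.2590

o_n = [-0.0213, 0.5211, 0.7939]
J₁: ẑ×o_n = [-0.5211, -0.0213, 0.0000], ω = ẑ
J2: z=[-0.9976, 0.0698, 0.0000] o=[0.0558, 0.7981, 0.3300] → [0.0324, 0.4628, 0.2816, -0.9976, 0.0698, 0.0000]
J3: z=[-0.0420, -0.6003, 0.7986] o=[-0.1209, 0.9945, 0.4684] → [0.1826, 0.0932, 0.0797, -0.0420, -0.6003, 0.7986]
q̇ = J⁺·V = [-0.0590, 0.6080, 0.2590]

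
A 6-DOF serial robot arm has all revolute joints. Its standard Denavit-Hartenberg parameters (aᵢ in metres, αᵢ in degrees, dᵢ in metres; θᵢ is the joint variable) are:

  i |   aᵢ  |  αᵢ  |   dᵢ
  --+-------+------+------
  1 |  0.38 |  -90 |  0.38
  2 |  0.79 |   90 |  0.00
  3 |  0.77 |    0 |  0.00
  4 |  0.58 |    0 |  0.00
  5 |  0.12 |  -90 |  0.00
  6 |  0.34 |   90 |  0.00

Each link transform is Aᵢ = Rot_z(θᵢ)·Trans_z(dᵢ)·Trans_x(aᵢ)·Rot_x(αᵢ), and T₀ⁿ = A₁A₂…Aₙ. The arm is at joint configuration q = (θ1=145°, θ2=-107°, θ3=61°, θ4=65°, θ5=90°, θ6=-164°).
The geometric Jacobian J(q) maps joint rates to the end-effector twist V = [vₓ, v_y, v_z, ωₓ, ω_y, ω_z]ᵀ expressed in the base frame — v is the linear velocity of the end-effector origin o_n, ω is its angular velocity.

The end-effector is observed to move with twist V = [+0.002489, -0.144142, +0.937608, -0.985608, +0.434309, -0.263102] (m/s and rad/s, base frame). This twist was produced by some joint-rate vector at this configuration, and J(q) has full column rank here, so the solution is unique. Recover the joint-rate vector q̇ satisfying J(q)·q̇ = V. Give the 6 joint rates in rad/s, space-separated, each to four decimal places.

-0.2210 -0.2710 -0.4350 -0.7780 0.2150 -0.5940

o_n = [-0.7260, -1.0350, 1.2991]
J₁: ẑ×o_n = [1.0350, -0.7260, 0.0000], ω = ẑ
J2: z=[-0.5736, -0.8192, 0.0000] o=[-0.3113, 0.2180, 0.3800] → [-0.7529, 0.5272, 0.3790, -0.5736, -0.8192, 0.0000]
J3: z=[0.7834, -0.5485, -0.2924] o=[-0.1221, 0.0855, 1.1355] → [-0.4173, 0.0484, -1.2090, 0.7834, -0.5485, -0.2924]
J4: z=[0.7834, -0.5485, -0.2924] o=[-0.4189, -0.5288, 1.4925] → [-0.0419, 0.2413, -0.5650, 0.7834, -0.5485, -0.2924]
J5: z=[0.7834, -0.5485, -0.2924] o=[-0.7697, -0.8560, 1.1665] → [-0.1251, -0.1167, -0.1163, 0.7834, -0.5485, -0.2924]
J6: z=[0.6048, 0.5641, 0.5621] o=[-0.7525, -0.7819, 1.0736] → [0.2695, -0.1214, -0.1681, 0.6048, 0.5641, 0.5621]
q̇ = J⁺·V = [-0.2210, -0.2710, -0.4350, -0.7780, 0.2150, -0.5940]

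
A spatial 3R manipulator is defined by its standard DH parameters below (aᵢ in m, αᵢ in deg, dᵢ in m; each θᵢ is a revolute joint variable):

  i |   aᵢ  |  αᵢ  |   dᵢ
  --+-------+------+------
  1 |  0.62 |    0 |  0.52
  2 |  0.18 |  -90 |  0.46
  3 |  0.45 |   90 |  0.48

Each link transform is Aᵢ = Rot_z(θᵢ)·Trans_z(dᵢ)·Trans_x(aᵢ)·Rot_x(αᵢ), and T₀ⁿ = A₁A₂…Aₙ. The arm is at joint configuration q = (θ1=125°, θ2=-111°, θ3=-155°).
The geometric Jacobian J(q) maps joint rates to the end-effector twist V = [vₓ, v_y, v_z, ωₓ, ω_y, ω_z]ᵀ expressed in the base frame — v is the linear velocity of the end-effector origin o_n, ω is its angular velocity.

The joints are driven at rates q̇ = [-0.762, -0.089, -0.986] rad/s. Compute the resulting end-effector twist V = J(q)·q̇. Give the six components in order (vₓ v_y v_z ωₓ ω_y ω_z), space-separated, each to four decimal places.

0.5545 0.5126 -0.4021 0.2385 -0.9567 -0.8510

o_n = [-0.6928, 0.9185, 1.1702]
J₁: ẑ×o_n = [-0.9185, -0.6928, 0.0000], ω = ẑ
J2: z=[0.0000, 0.0000, 1.0000] o=[-0.3556, 0.5079, 0.5200] → [-0.4106, -0.3372, 0.0000, 0.0000, 0.0000, 1.0000]
J3: z=[-0.2419, 0.9703, 0.0000] o=[-0.1810, 0.5514, 0.9800] → [0.1845, 0.0460, 0.4078, -0.2419, 0.9703, 0.0000]
V = J·q̇ = [0.5545, 0.5126, -0.4021, 0.2385, -0.9567, -0.8510]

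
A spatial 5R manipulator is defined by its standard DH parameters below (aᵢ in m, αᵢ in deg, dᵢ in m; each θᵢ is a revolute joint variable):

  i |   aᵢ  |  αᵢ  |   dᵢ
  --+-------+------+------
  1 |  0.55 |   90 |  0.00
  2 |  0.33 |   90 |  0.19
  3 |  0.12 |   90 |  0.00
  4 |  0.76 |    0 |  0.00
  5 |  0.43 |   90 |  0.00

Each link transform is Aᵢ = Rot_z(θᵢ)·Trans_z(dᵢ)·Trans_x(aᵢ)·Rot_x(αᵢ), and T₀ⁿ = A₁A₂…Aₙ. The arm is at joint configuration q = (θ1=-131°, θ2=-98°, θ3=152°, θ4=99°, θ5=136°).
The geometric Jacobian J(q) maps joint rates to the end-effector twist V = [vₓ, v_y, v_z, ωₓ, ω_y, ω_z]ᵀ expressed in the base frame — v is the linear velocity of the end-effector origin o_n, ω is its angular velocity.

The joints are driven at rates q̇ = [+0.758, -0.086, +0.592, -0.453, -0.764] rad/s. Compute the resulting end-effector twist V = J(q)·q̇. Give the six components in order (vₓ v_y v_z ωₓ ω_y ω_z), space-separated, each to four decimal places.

0.2136 0.2862 -0.0553 1.2083 -0.3790 1.4062

o_n = [-0.1085, -0.0109, -0.4860]
J₁: ẑ×o_n = [0.0109, -0.1085, 0.0000], ω = ẑ
J2: z=[-0.7547, 0.6561, 0.0000] o=[-0.3608, -0.4151, 0.0000] → [-0.3189, -0.3668, -0.4706, -0.7547, 0.6561, 0.0000]
J3: z=[0.6497, 0.7474, 0.1392] o=[-0.4741, -0.2558, -0.3268] → [-0.1531, 0.1543, -0.1141, 0.6497, 0.7474, 0.1392]
J4: z=[-0.6235, 0.6286, -0.4649] o=[-0.5263, -0.2299, -0.2219] → [-0.0642, -0.3589, -0.3992, -0.6235, 0.6286, -0.4649]
J5: z=[-0.6235, 0.6286, -0.4649] o=[0.0131, 0.3055, -0.2213] → [-0.3134, -0.1085, 0.2737, -0.6235, 0.6286, -0.4649]
V = J·q̇ = [0.2136, 0.2862, -0.0553, 1.2083, -0.3790, 1.4062]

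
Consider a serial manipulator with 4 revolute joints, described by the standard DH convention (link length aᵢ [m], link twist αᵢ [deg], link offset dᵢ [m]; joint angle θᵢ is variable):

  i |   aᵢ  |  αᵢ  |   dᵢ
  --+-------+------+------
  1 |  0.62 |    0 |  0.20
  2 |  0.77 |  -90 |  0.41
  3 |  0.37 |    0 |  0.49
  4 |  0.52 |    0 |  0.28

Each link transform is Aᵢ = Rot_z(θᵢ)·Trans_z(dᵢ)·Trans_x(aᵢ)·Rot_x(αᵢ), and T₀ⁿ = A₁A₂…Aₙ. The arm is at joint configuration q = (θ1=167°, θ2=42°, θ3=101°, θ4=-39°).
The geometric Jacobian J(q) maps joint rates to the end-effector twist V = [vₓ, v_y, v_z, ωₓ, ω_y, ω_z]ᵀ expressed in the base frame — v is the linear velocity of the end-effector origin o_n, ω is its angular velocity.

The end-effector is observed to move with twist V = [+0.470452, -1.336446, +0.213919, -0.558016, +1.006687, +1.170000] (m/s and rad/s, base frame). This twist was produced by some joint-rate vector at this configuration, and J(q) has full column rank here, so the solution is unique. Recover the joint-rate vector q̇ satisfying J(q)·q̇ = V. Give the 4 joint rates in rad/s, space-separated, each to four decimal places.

0.6360 0.5340 -0.9500 -0.2010

o_n = [-1.0560, -0.9914, -0.2123]
J₁: ẑ×o_n = [0.9914, -1.0560, 0.0000], ω = ẑ
J2: z=[0.0000, 0.0000, 1.0000] o=[-0.6041, 0.1395, 0.2000] → [1.1309, -0.4519, 0.0000, 0.0000, 0.0000, 1.0000]
J3: z=[0.4848, -0.8746, 0.0000] o=[-1.2776, -0.2338, 0.6100] → [0.7192, 0.3987, -0.1735, 0.4848, -0.8746, 0.0000]
J4: z=[0.4848, -0.8746, 0.0000] o=[-0.9783, -0.6282, 0.2468] → [0.4016, 0.2226, -0.2441, 0.4848, -0.8746, 0.0000]
q̇ = J⁺·V = [0.6360, 0.5340, -0.9500, -0.2010]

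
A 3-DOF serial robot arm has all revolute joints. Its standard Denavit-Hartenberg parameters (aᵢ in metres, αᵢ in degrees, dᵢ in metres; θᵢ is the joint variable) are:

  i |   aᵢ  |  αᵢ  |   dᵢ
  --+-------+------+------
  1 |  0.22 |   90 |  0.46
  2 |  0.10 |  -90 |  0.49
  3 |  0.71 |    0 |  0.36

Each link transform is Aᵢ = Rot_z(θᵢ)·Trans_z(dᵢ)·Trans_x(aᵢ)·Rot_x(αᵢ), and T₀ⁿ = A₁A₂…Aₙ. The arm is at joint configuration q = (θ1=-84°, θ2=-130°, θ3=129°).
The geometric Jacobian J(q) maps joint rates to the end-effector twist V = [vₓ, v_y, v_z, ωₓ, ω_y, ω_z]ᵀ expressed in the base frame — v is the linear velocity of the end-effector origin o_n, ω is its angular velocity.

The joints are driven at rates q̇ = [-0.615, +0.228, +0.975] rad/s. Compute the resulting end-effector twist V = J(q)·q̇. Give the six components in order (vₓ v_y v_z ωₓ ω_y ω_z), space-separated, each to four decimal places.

-0.8335 -0.4657 0.5258 -0.1487 -0.7666 -1.2417

o_n = [0.1366, -0.7083, 0.4943]
J₁: ẑ×o_n = [0.7083, 0.1366, -0.0000], ω = ẑ
J2: z=[-0.9945, -0.1045, 0.0000] o=[0.0230, -0.2188, 0.4600] → [-0.0036, 0.0341, 0.4987, -0.9945, -0.1045, 0.0000]
J3: z=[0.0801, -0.7618, -0.6428] o=[-0.4710, -0.2061, 0.3834] → [-0.4073, -0.3994, 0.4227, 0.0801, -0.7618, -0.6428]
V = J·q̇ = [-0.8335, -0.4657, 0.5258, -0.1487, -0.7666, -1.2417]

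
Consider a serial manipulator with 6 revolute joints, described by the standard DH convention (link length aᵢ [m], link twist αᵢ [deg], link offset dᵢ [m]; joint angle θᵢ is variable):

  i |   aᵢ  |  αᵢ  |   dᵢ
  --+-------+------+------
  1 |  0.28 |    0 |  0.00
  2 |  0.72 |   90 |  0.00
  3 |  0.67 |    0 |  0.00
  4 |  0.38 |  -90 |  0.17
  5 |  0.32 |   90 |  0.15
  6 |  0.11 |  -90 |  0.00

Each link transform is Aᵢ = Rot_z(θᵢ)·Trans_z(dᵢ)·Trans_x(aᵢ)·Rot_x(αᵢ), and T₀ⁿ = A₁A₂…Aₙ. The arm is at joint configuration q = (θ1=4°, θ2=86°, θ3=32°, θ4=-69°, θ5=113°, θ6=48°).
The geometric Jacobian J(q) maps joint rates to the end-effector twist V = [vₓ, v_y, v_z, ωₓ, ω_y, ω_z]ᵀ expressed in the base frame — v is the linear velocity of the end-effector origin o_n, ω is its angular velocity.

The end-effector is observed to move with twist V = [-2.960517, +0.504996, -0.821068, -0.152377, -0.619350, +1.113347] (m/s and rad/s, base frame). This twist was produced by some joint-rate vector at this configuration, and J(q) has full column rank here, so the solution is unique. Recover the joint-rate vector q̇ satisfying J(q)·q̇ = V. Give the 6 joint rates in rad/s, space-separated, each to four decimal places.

o_n = [0.0870, 1.6278, 0.4040]
J₁: ẑ×o_n = [-1.6278, 0.0870, 0.0000], ω = ẑ
J2: z=[0.0000, 0.0000, 1.0000] o=[0.2793, 0.0195, 0.0000] → [-1.6083, -0.1923, 0.0000, 0.0000, 0.0000, 1.0000]
J3: z=[1.0000, 0.0000, 0.0000] o=[0.2793, 0.7395, 0.0000] → [-0.0000, -0.4040, 0.8883, 1.0000, 0.0000, 0.0000]
J4: z=[1.0000, 0.0000, 0.0000] o=[0.2793, 1.3077, 0.3550] → [-0.0000, -0.0489, 0.3201, 1.0000, 0.0000, 0.0000]
J5: z=[-0.0000, 0.6018, 0.7986] o=[0.4493, 1.6112, 0.1264] → [0.1538, -0.2894, 0.2180, -0.0000, 0.6018, 0.7986]
J6: z=[-0.3907, 0.7351, -0.5540] o=[0.1548, 1.6016, 0.3214] → [0.0752, 0.0698, 0.0396, -0.3907, 0.7351, -0.5540]
q̇ = J⁺·V = [0.8430, 0.8980, -0.9870, 0.7850, -0.8740, -0.1270]

0.8430 0.8980 -0.9870 0.7850 -0.8740 -0.1270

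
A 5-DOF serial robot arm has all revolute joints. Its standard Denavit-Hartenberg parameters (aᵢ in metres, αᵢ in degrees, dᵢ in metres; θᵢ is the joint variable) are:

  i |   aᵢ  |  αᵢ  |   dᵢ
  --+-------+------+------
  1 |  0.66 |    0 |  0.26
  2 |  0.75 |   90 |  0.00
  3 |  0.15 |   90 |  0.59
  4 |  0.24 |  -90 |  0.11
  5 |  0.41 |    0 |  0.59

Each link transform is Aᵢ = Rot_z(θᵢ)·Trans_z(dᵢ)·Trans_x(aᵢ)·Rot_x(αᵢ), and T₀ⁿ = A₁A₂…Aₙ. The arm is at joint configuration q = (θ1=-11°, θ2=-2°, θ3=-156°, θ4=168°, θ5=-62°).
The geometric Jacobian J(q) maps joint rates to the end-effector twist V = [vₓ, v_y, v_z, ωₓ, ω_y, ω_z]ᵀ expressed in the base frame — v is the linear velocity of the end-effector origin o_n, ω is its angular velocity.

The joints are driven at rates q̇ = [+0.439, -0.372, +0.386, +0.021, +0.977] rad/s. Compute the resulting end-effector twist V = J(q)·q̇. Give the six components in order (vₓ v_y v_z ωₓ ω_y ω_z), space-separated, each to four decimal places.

0.2125 0.2476 0.0302 0.3006 0.5152 0.1688

o_n = [1.5207, -0.4330, 0.8521]
J₁: ẑ×o_n = [0.4330, 1.5207, -0.0000], ω = ẑ
J2: z=[0.0000, 0.0000, 1.0000] o=[0.6479, -0.1259, 0.2600] → [0.3070, 0.8728, -0.0000, 0.0000, 0.0000, 1.0000]
J3: z=[-0.2250, -0.9744, 0.0000] o=[1.3787, -0.2946, 0.2600] → [-0.5770, 0.1332, 0.1695, -0.2250, -0.9744, 0.0000]
J4: z=[-0.3963, 0.0915, 0.9135] o=[1.1124, -0.8387, 0.1990] → [-0.3109, 0.6318, -0.1982, -0.3963, 0.0915, 0.9135]
J5: z=[0.4051, 0.9104, 0.0846] o=[1.2666, -0.9255, 0.3950] → [0.3745, -0.1637, -0.0318, 0.4051, 0.9104, 0.0846]
V = J·q̇ = [0.2125, 0.2476, 0.0302, 0.3006, 0.5152, 0.1688]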